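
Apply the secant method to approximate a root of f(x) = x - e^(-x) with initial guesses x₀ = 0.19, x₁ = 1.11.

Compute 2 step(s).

f(x) = x - e^(-x)
x₀ = 0.19, x₁ = 1.11

Secant formula: x_{n+1} = x_n - f(x_n)(x_n - x_{n-1})/(f(x_n) - f(x_{n-1}))

Iteration 1:
  f(0.190000) = -0.636959
  f(1.110000) = 0.780441
  x_2 = 1.110000 - 0.780441×(1.110000 - 0.190000)/(0.780441 - (-0.636959))
       = 0.603435
Iteration 2:
  f(1.110000) = 0.780441
  f(0.603435) = 0.056505
  x_3 = 0.603435 - 0.056505×(0.603435 - 1.110000)/(0.056505 - 0.780441)
       = 0.563896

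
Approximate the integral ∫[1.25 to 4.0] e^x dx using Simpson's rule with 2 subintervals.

f(x) = e^x
a = 1.25, b = 4.0, n = 2
h = (b - a)/n = 1.375000

Simpson's rule: (h/3)[f(x₀) + 4f(x₁) + 2f(x₂) + ... + f(xₙ)]

x_0 = 1.2500, f(x_0) = 3.490343, coefficient = 1
x_1 = 2.6250, f(x_1) = 13.804574, coefficient = 4
x_2 = 4.0000, f(x_2) = 54.598150, coefficient = 1

I ≈ (1.375000/3) × 113.306790 = 51.932279
Exact value: 51.107807
Error: 0.824472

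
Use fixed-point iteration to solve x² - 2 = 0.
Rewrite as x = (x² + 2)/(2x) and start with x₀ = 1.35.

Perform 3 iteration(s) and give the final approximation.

Equation: x² - 2 = 0
Fixed-point form: x = (x² + 2)/(2x)
x₀ = 1.35

x_1 = g(1.350000) = 1.415741
x_2 = g(1.415741) = 1.414214
x_3 = g(1.414214) = 1.414214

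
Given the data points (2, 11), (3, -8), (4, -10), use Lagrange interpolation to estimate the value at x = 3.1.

Lagrange interpolation formula:
P(x) = Σ yᵢ × Lᵢ(x)
where Lᵢ(x) = Π_{j≠i} (x - xⱼ)/(xᵢ - xⱼ)

L_0(3.1) = (3.1 - 3)/(2 - 3) × (3.1 - 4)/(2 - 4) = -0.045000
L_1(3.1) = (3.1 - 2)/(3 - 2) × (3.1 - 4)/(3 - 4) = 0.990000
L_2(3.1) = (3.1 - 2)/(4 - 2) × (3.1 - 3)/(4 - 3) = 0.055000

P(3.1) = 11×L_0(3.1) + (-8)×L_1(3.1) + (-10)×L_2(3.1)
P(3.1) = -8.965000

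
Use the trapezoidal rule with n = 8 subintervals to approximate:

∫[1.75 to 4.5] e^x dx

f(x) = e^x
a = 1.75, b = 4.5, n = 8
h = (b - a)/n = 0.343750

Trapezoidal rule: (h/2)[f(x₀) + 2f(x₁) + 2f(x₂) + ... + f(xₙ)]

x_0 = 1.7500, f(x_0) = 5.754603, coefficient = 1
x_1 = 2.0938, f(x_1) = 8.115291, coefficient = 2
x_2 = 2.4375, f(x_2) = 11.444394, coefficient = 2
x_3 = 2.7812, f(x_3) = 16.139182, coefficient = 2
x_4 = 3.1250, f(x_4) = 22.759895, coefficient = 2
x_5 = 3.4688, f(x_5) = 32.096597, coefficient = 2
x_6 = 3.8125, f(x_6) = 45.263456, coefficient = 2
x_7 = 4.1562, f(x_7) = 63.831704, coefficient = 2
x_8 = 4.5000, f(x_8) = 90.017131, coefficient = 1

I ≈ (0.343750/2) × 495.072772 = 85.090633
Exact value: 84.262529
Error: 0.828104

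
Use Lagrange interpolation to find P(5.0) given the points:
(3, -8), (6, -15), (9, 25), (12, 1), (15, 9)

Lagrange interpolation formula:
P(x) = Σ yᵢ × Lᵢ(x)
where Lᵢ(x) = Π_{j≠i} (x - xⱼ)/(xᵢ - xⱼ)

L_0(5.0) = (5.0 - 6)/(3 - 6) × (5.0 - 9)/(3 - 9) × (5.0 - 12)/(3 - 12) × (5.0 - 15)/(3 - 15) = 0.144033
L_1(5.0) = (5.0 - 3)/(6 - 3) × (5.0 - 9)/(6 - 9) × (5.0 - 12)/(6 - 12) × (5.0 - 15)/(6 - 15) = 1.152263
L_2(5.0) = (5.0 - 3)/(9 - 3) × (5.0 - 6)/(9 - 6) × (5.0 - 12)/(9 - 12) × (5.0 - 15)/(9 - 15) = -0.432099
L_3(5.0) = (5.0 - 3)/(12 - 3) × (5.0 - 6)/(12 - 6) × (5.0 - 9)/(12 - 9) × (5.0 - 15)/(12 - 15) = 0.164609
L_4(5.0) = (5.0 - 3)/(15 - 3) × (5.0 - 6)/(15 - 6) × (5.0 - 9)/(15 - 9) × (5.0 - 12)/(15 - 12) = -0.028807

P(5.0) = (-8)×L_0(5.0) + (-15)×L_1(5.0) + 25×L_2(5.0) + 1×L_3(5.0) + 9×L_4(5.0)
P(5.0) = -29.333333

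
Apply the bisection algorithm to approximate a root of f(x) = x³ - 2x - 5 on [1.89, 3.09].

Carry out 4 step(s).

f(x) = x³ - 2x - 5
Initial interval: [1.89, 3.09]

Iteration 1:
  c_1 = (1.890000 + 3.090000)/2 = 2.490000
  f(c_1) = f(2.490000) = 5.458249
  f(a) × f(c) < 0, new interval: [1.890000, 2.490000]
Iteration 2:
  c_2 = (1.890000 + 2.490000)/2 = 2.190000
  f(c_2) = f(2.190000) = 1.123459
  f(a) × f(c) < 0, new interval: [1.890000, 2.190000]
Iteration 3:
  c_3 = (1.890000 + 2.190000)/2 = 2.040000
  f(c_3) = f(2.040000) = -0.590336
  f(a) × f(c) ≥ 0, new interval: [2.040000, 2.190000]
Iteration 4:
  c_4 = (2.040000 + 2.190000)/2 = 2.115000
  f(c_4) = f(2.115000) = 0.230871
  f(a) × f(c) < 0, new interval: [2.040000, 2.115000]

After 4 iteration(s), the approximation is c_4 = 2.115000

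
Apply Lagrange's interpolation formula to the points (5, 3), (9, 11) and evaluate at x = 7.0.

Lagrange interpolation formula:
P(x) = Σ yᵢ × Lᵢ(x)
where Lᵢ(x) = Π_{j≠i} (x - xⱼ)/(xᵢ - xⱼ)

L_0(7.0) = (7.0 - 9)/(5 - 9) = 0.500000
L_1(7.0) = (7.0 - 5)/(9 - 5) = 0.500000

P(7.0) = 3×L_0(7.0) + 11×L_1(7.0)
P(7.0) = 7.000000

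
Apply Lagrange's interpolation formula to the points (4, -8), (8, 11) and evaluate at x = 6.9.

Lagrange interpolation formula:
P(x) = Σ yᵢ × Lᵢ(x)
where Lᵢ(x) = Π_{j≠i} (x - xⱼ)/(xᵢ - xⱼ)

L_0(6.9) = (6.9 - 8)/(4 - 8) = 0.275000
L_1(6.9) = (6.9 - 4)/(8 - 4) = 0.725000

P(6.9) = (-8)×L_0(6.9) + 11×L_1(6.9)
P(6.9) = 5.775000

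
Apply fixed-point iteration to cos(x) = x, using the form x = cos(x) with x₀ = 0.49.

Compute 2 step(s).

Equation: cos(x) = x
Fixed-point form: x = cos(x)
x₀ = 0.49

x_1 = g(0.490000) = 0.882333
x_2 = g(0.882333) = 0.635351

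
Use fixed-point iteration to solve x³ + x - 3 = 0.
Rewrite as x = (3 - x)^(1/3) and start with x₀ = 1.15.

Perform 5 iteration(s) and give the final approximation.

Equation: x³ + x - 3 = 0
Fixed-point form: x = (3 - x)^(1/3)
x₀ = 1.15

x_1 = g(1.150000) = 1.227601
x_2 = g(1.227601) = 1.210191
x_3 = g(1.210191) = 1.214140
x_4 = g(1.214140) = 1.213247
x_5 = g(1.213247) = 1.213449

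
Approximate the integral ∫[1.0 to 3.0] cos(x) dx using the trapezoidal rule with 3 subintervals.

f(x) = cos(x)
a = 1.0, b = 3.0, n = 3
h = (b - a)/n = 0.666667

Trapezoidal rule: (h/2)[f(x₀) + 2f(x₁) + 2f(x₂) + ... + f(xₙ)]

x_0 = 1.0000, f(x_0) = 0.540302, coefficient = 1
x_1 = 1.6667, f(x_1) = -0.095724, coefficient = 2
x_2 = 2.3333, f(x_2) = -0.690758, coefficient = 2
x_3 = 3.0000, f(x_3) = -0.989992, coefficient = 1

I ≈ (0.666667/2) × -2.022654 = -0.674218
Exact value: -0.700351
Error: 0.026133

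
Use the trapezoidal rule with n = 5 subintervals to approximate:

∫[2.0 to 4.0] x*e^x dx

f(x) = x*e^x
a = 2.0, b = 4.0, n = 5
h = (b - a)/n = 0.400000

Trapezoidal rule: (h/2)[f(x₀) + 2f(x₁) + 2f(x₂) + ... + f(xₙ)]

x_0 = 2.0000, f(x_0) = 14.778112, coefficient = 1
x_1 = 2.4000, f(x_1) = 26.455623, coefficient = 2
x_2 = 2.8000, f(x_2) = 46.045011, coefficient = 2
x_3 = 3.2000, f(x_3) = 78.504097, coefficient = 2
x_4 = 3.6000, f(x_4) = 131.753644, coefficient = 2
x_5 = 4.0000, f(x_5) = 218.392600, coefficient = 1

I ≈ (0.400000/2) × 798.687462 = 159.737492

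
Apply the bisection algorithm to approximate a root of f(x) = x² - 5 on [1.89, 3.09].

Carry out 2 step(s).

f(x) = x² - 5
Initial interval: [1.89, 3.09]

Iteration 1:
  c_1 = (1.890000 + 3.090000)/2 = 2.490000
  f(c_1) = f(2.490000) = 1.200100
  f(a) × f(c) < 0, new interval: [1.890000, 2.490000]
Iteration 2:
  c_2 = (1.890000 + 2.490000)/2 = 2.190000
  f(c_2) = f(2.190000) = -0.203900
  f(a) × f(c) ≥ 0, new interval: [2.190000, 2.490000]

After 2 iteration(s), the approximation is c_2 = 2.190000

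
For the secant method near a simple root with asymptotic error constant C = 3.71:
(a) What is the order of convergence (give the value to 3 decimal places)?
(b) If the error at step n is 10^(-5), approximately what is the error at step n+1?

(a) Secant method has superlinear convergence with order φ = (1+√5)/2 ≈ 1.618.
    This means |e_{n+1}| ≈ C|e_n|^1.618.

(b) With |e_n| = 10^(-5) and C = 3.71:
    |e_{n+1}| ≈ 3.71 × (10^(-5))^1.618 = 3.71 × 10^(-8.09)

(a) ≈ 1.618 (golden ratio); (b) |e_{n+1}| ≈ 3.014e-08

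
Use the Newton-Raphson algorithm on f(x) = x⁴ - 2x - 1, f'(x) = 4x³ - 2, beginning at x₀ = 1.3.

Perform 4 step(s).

f(x) = x⁴ - 2x - 1
f'(x) = 4x³ - 2
x₀ = 1.3

Newton-Raphson formula: x_{n+1} = x_n - f(x_n)/f'(x_n)

Iteration 1:
  f(1.300000) = -0.743900
  f'(1.300000) = 6.788000
  x_1 = 1.300000 - (-0.743900)/6.788000 = 1.409590
Iteration 2:
  f(1.409590) = 0.128771
  f'(1.409590) = 9.203116
  x_2 = 1.409590 - 0.128771/9.203116 = 1.395598
Iteration 3:
  f(1.395598) = 0.002319
  f'(1.395598) = 8.872799
  x_3 = 1.395598 - 0.002319/8.872799 = 1.395337
Iteration 4:
  f(1.395337) = 0.000001
  f'(1.395337) = 8.866693
  x_4 = 1.395337 - 0.000001/8.866693 = 1.395337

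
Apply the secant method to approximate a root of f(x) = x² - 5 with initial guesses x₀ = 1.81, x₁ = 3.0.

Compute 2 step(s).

f(x) = x² - 5
x₀ = 1.81, x₁ = 3.0

Secant formula: x_{n+1} = x_n - f(x_n)(x_n - x_{n-1})/(f(x_n) - f(x_{n-1}))

Iteration 1:
  f(1.810000) = -1.723900
  f(3.000000) = 4.000000
  x_2 = 3.000000 - 4.000000×(3.000000 - 1.810000)/(4.000000 - (-1.723900))
       = 2.168399
Iteration 2:
  f(3.000000) = 4.000000
  f(2.168399) = -0.298045
  x_3 = 2.168399 - (-0.298045)×(2.168399 - 3.000000)/(-0.298045 - 4.000000)
       = 2.226066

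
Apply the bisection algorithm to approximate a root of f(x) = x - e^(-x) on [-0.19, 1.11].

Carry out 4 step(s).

f(x) = x - e^(-x)
Initial interval: [-0.19, 1.11]

Iteration 1:
  c_1 = (-0.190000 + 1.110000)/2 = 0.460000
  f(c_1) = f(0.460000) = -0.171284
  f(a) × f(c) ≥ 0, new interval: [0.460000, 1.110000]
Iteration 2:
  c_2 = (0.460000 + 1.110000)/2 = 0.785000
  f(c_2) = f(0.785000) = 0.328880
  f(a) × f(c) < 0, new interval: [0.460000, 0.785000]
Iteration 3:
  c_3 = (0.460000 + 0.785000)/2 = 0.622500
  f(c_3) = f(0.622500) = 0.085899
  f(a) × f(c) < 0, new interval: [0.460000, 0.622500]
Iteration 4:
  c_4 = (0.460000 + 0.622500)/2 = 0.541250
  f(c_4) = f(0.541250) = -0.040770
  f(a) × f(c) ≥ 0, new interval: [0.541250, 0.622500]

After 4 iteration(s), the approximation is c_4 = 0.541250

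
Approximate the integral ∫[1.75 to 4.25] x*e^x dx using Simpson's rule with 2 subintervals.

f(x) = x*e^x
a = 1.75, b = 4.25, n = 2
h = (b - a)/n = 1.250000

Simpson's rule: (h/3)[f(x₀) + 4f(x₁) + 2f(x₂) + ... + f(xₙ)]

x_0 = 1.7500, f(x_0) = 10.070555, coefficient = 1
x_1 = 3.0000, f(x_1) = 60.256611, coefficient = 4
x_2 = 4.2500, f(x_2) = 297.948002, coefficient = 1

I ≈ (1.250000/3) × 549.045000 = 228.768750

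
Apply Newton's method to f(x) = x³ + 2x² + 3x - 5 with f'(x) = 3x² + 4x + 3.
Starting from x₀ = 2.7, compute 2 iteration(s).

f(x) = x³ + 2x² + 3x - 5
f'(x) = 3x² + 4x + 3
x₀ = 2.7

Newton-Raphson formula: x_{n+1} = x_n - f(x_n)/f'(x_n)

Iteration 1:
  f(2.700000) = 37.363000
  f'(2.700000) = 35.670000
  x_1 = 2.700000 - 37.363000/35.670000 = 1.652537
Iteration 2:
  f(1.652537) = 9.932248
  f'(1.652537) = 17.802786
  x_2 = 1.652537 - 9.932248/17.802786 = 1.094633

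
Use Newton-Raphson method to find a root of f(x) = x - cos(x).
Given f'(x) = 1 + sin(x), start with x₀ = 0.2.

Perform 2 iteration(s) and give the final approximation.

f(x) = x - cos(x)
f'(x) = 1 + sin(x)
x₀ = 0.2

Newton-Raphson formula: x_{n+1} = x_n - f(x_n)/f'(x_n)

Iteration 1:
  f(0.200000) = -0.780067
  f'(0.200000) = 1.198669
  x_1 = 0.200000 - (-0.780067)/1.198669 = 0.850777
Iteration 2:
  f(0.850777) = 0.191378
  f'(0.850777) = 1.751793
  x_2 = 0.850777 - 0.191378/1.751793 = 0.741530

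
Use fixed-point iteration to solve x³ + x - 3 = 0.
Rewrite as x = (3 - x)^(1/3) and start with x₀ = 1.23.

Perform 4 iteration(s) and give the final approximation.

Equation: x³ + x - 3 = 0
Fixed-point form: x = (3 - x)^(1/3)
x₀ = 1.23

x_1 = g(1.230000) = 1.209645
x_2 = g(1.209645) = 1.214264
x_3 = g(1.214264) = 1.213219
x_4 = g(1.213219) = 1.213455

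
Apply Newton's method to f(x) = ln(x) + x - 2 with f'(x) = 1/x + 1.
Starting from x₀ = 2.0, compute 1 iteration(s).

f(x) = ln(x) + x - 2
f'(x) = 1/x + 1
x₀ = 2.0

Newton-Raphson formula: x_{n+1} = x_n - f(x_n)/f'(x_n)

Iteration 1:
  f(2.000000) = 0.693147
  f'(2.000000) = 1.500000
  x_1 = 2.000000 - 0.693147/1.500000 = 1.537902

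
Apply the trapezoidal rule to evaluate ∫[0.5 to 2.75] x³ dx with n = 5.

f(x) = x³
a = 0.5, b = 2.75, n = 5
h = (b - a)/n = 0.450000

Trapezoidal rule: (h/2)[f(x₀) + 2f(x₁) + 2f(x₂) + ... + f(xₙ)]

x_0 = 0.5000, f(x_0) = 0.125000, coefficient = 1
x_1 = 0.9500, f(x_1) = 0.857375, coefficient = 2
x_2 = 1.4000, f(x_2) = 2.744000, coefficient = 2
x_3 = 1.8500, f(x_3) = 6.331625, coefficient = 2
x_4 = 2.3000, f(x_4) = 12.167000, coefficient = 2
x_5 = 2.7500, f(x_5) = 20.796875, coefficient = 1

I ≈ (0.450000/2) × 65.121875 = 14.652422
Exact value: 14.282227
Error: 0.370195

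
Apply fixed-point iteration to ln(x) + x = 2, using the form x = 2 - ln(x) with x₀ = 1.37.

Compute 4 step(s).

Equation: ln(x) + x = 2
Fixed-point form: x = 2 - ln(x)
x₀ = 1.37

x_1 = g(1.370000) = 1.685189
x_2 = g(1.685189) = 1.478122
x_3 = g(1.478122) = 1.609228
x_4 = g(1.609228) = 1.524246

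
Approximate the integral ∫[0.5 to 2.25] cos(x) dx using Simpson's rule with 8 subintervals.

f(x) = cos(x)
a = 0.5, b = 2.25, n = 8
h = (b - a)/n = 0.218750

Simpson's rule: (h/3)[f(x₀) + 4f(x₁) + 2f(x₂) + ... + f(xₙ)]

x_0 = 0.5000, f(x_0) = 0.877583, coefficient = 1
x_1 = 0.7188, f(x_1) = 0.752629, coefficient = 4
x_2 = 0.9375, f(x_2) = 0.591805, coefficient = 2
x_3 = 1.1562, f(x_3) = 0.402775, coefficient = 4
x_4 = 1.3750, f(x_4) = 0.194548, coefficient = 2
x_5 = 1.5938, f(x_5) = -0.022952, coefficient = 4
x_6 = 1.8125, f(x_6) = -0.239357, coefficient = 2
x_7 = 2.0312, f(x_7) = -0.444355, coefficient = 4
x_8 = 2.2500, f(x_8) = -0.628174, coefficient = 1

I ≈ (0.218750/3) × 4.095792 = 0.298651
Exact value: 0.298648
Error: 0.000004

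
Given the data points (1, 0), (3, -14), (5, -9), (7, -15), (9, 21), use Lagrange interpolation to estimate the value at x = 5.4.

Lagrange interpolation formula:
P(x) = Σ yᵢ × Lᵢ(x)
where Lᵢ(x) = Π_{j≠i} (x - xⱼ)/(xᵢ - xⱼ)

L_0(5.4) = (5.4 - 3)/(1 - 3) × (5.4 - 5)/(1 - 5) × (5.4 - 7)/(1 - 7) × (5.4 - 9)/(1 - 9) = 0.014400
L_1(5.4) = (5.4 - 1)/(3 - 1) × (5.4 - 5)/(3 - 5) × (5.4 - 7)/(3 - 7) × (5.4 - 9)/(3 - 9) = -0.105600
L_2(5.4) = (5.4 - 1)/(5 - 1) × (5.4 - 3)/(5 - 3) × (5.4 - 7)/(5 - 7) × (5.4 - 9)/(5 - 9) = 0.950400
L_3(5.4) = (5.4 - 1)/(7 - 1) × (5.4 - 3)/(7 - 3) × (5.4 - 5)/(7 - 5) × (5.4 - 9)/(7 - 9) = 0.158400
L_4(5.4) = (5.4 - 1)/(9 - 1) × (5.4 - 3)/(9 - 3) × (5.4 - 5)/(9 - 5) × (5.4 - 7)/(9 - 7) = -0.017600

P(5.4) = 0×L_0(5.4) + (-14)×L_1(5.4) + (-9)×L_2(5.4) + (-15)×L_3(5.4) + 21×L_4(5.4)
P(5.4) = -9.820800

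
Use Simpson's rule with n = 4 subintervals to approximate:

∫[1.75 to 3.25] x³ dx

f(x) = x³
a = 1.75, b = 3.25, n = 4
h = (b - a)/n = 0.375000

Simpson's rule: (h/3)[f(x₀) + 4f(x₁) + 2f(x₂) + ... + f(xₙ)]

x_0 = 1.7500, f(x_0) = 5.359375, coefficient = 1
x_1 = 2.1250, f(x_1) = 9.595703, coefficient = 4
x_2 = 2.5000, f(x_2) = 15.625000, coefficient = 2
x_3 = 2.8750, f(x_3) = 23.763672, coefficient = 4
x_4 = 3.2500, f(x_4) = 34.328125, coefficient = 1

I ≈ (0.375000/3) × 204.375000 = 25.546875
Exact value: 25.546875
Error: 0.000000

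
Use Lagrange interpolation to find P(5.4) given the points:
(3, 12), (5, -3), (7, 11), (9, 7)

Lagrange interpolation formula:
P(x) = Σ yᵢ × Lᵢ(x)
where Lᵢ(x) = Π_{j≠i} (x - xⱼ)/(xᵢ - xⱼ)

L_0(5.4) = (5.4 - 5)/(3 - 5) × (5.4 - 7)/(3 - 7) × (5.4 - 9)/(3 - 9) = -0.048000
L_1(5.4) = (5.4 - 3)/(5 - 3) × (5.4 - 7)/(5 - 7) × (5.4 - 9)/(5 - 9) = 0.864000
L_2(5.4) = (5.4 - 3)/(7 - 3) × (5.4 - 5)/(7 - 5) × (5.4 - 9)/(7 - 9) = 0.216000
L_3(5.4) = (5.4 - 3)/(9 - 3) × (5.4 - 5)/(9 - 5) × (5.4 - 7)/(9 - 7) = -0.032000

P(5.4) = 12×L_0(5.4) + (-3)×L_1(5.4) + 11×L_2(5.4) + 7×L_3(5.4)
P(5.4) = -1.016000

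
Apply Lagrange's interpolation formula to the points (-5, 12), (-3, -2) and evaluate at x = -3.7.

Lagrange interpolation formula:
P(x) = Σ yᵢ × Lᵢ(x)
where Lᵢ(x) = Π_{j≠i} (x - xⱼ)/(xᵢ - xⱼ)

L_0(-3.7) = (-3.7 - (-3))/(-5 - (-3)) = 0.350000
L_1(-3.7) = (-3.7 - (-5))/(-3 - (-5)) = 0.650000

P(-3.7) = 12×L_0(-3.7) + (-2)×L_1(-3.7)
P(-3.7) = 2.900000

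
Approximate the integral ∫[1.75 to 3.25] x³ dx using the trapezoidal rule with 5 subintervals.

f(x) = x³
a = 1.75, b = 3.25, n = 5
h = (b - a)/n = 0.300000

Trapezoidal rule: (h/2)[f(x₀) + 2f(x₁) + 2f(x₂) + ... + f(xₙ)]

x_0 = 1.7500, f(x_0) = 5.359375, coefficient = 1
x_1 = 2.0500, f(x_1) = 8.615125, coefficient = 2
x_2 = 2.3500, f(x_2) = 12.977875, coefficient = 2
x_3 = 2.6500, f(x_3) = 18.609625, coefficient = 2
x_4 = 2.9500, f(x_4) = 25.672375, coefficient = 2
x_5 = 3.2500, f(x_5) = 34.328125, coefficient = 1

I ≈ (0.300000/2) × 171.437500 = 25.715625
Exact value: 25.546875
Error: 0.168750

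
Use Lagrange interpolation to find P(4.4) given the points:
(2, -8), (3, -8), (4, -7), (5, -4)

Lagrange interpolation formula:
P(x) = Σ yᵢ × Lᵢ(x)
where Lᵢ(x) = Π_{j≠i} (x - xⱼ)/(xᵢ - xⱼ)

L_0(4.4) = (4.4 - 3)/(2 - 3) × (4.4 - 4)/(2 - 4) × (4.4 - 5)/(2 - 5) = 0.056000
L_1(4.4) = (4.4 - 2)/(3 - 2) × (4.4 - 4)/(3 - 4) × (4.4 - 5)/(3 - 5) = -0.288000
L_2(4.4) = (4.4 - 2)/(4 - 2) × (4.4 - 3)/(4 - 3) × (4.4 - 5)/(4 - 5) = 1.008000
L_3(4.4) = (4.4 - 2)/(5 - 2) × (4.4 - 3)/(5 - 3) × (4.4 - 4)/(5 - 4) = 0.224000

P(4.4) = (-8)×L_0(4.4) + (-8)×L_1(4.4) + (-7)×L_2(4.4) + (-4)×L_3(4.4)
P(4.4) = -6.096000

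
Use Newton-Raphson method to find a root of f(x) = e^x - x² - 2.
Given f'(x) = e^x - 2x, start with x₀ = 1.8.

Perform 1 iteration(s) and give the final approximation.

f(x) = e^x - x² - 2
f'(x) = e^x - 2x
x₀ = 1.8

Newton-Raphson formula: x_{n+1} = x_n - f(x_n)/f'(x_n)

Iteration 1:
  f(1.800000) = 0.809647
  f'(1.800000) = 2.449647
  x_1 = 1.800000 - 0.809647/2.449647 = 1.469484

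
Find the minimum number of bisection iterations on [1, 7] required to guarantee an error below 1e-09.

We need (b-a)/2^n ≤ 1e-09
(7 - 1)/2^n ≤ 1e-09
6/2^n ≤ 1e-09
2^n ≥ 6000000000
n ≥ log₂(6000000000) = 32.48
n ≥ 33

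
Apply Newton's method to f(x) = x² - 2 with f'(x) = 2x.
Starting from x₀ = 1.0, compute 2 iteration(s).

f(x) = x² - 2
f'(x) = 2x
x₀ = 1.0

Newton-Raphson formula: x_{n+1} = x_n - f(x_n)/f'(x_n)

Iteration 1:
  f(1.000000) = -1.000000
  f'(1.000000) = 2.000000
  x_1 = 1.000000 - (-1.000000)/2.000000 = 1.500000
Iteration 2:
  f(1.500000) = 0.250000
  f'(1.500000) = 3.000000
  x_2 = 1.500000 - 0.250000/3.000000 = 1.416667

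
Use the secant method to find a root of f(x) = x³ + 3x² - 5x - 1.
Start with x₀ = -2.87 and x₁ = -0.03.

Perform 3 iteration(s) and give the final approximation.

f(x) = x³ + 3x² - 5x - 1
x₀ = -2.87, x₁ = -0.03

Secant formula: x_{n+1} = x_n - f(x_n)(x_n - x_{n-1})/(f(x_n) - f(x_{n-1}))

Iteration 1:
  f(-2.870000) = 14.420797
  f(-0.030000) = -0.847327
  x_2 = -0.030000 - (-0.847327)×(-0.030000 - (-2.870000))/(-0.847327 - 14.420797)
       = -0.187610
Iteration 2:
  f(-0.030000) = -0.847327
  f(-0.187610) = 0.037039
  x_3 = -0.187610 - 0.037039×(-0.187610 - (-0.030000))/(0.037039 - (-0.847327))
       = -0.181009
Iteration 3:
  f(-0.187610) = 0.037039
  f(-0.181009) = -0.002593
  x_4 = -0.181009 - (-0.002593)×(-0.181009 - (-0.187610))/(-0.002593 - 0.037039)
       = -0.181441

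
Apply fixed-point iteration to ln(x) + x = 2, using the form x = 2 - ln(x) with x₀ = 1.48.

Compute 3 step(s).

Equation: ln(x) + x = 2
Fixed-point form: x = 2 - ln(x)
x₀ = 1.48

x_1 = g(1.480000) = 1.607958
x_2 = g(1.607958) = 1.525035
x_3 = g(1.525035) = 1.577983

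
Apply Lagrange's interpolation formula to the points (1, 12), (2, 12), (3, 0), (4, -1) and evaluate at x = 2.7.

Lagrange interpolation formula:
P(x) = Σ yᵢ × Lᵢ(x)
where Lᵢ(x) = Π_{j≠i} (x - xⱼ)/(xᵢ - xⱼ)

L_0(2.7) = (2.7 - 2)/(1 - 2) × (2.7 - 3)/(1 - 3) × (2.7 - 4)/(1 - 4) = -0.045500
L_1(2.7) = (2.7 - 1)/(2 - 1) × (2.7 - 3)/(2 - 3) × (2.7 - 4)/(2 - 4) = 0.331500
L_2(2.7) = (2.7 - 1)/(3 - 1) × (2.7 - 2)/(3 - 2) × (2.7 - 4)/(3 - 4) = 0.773500
L_3(2.7) = (2.7 - 1)/(4 - 1) × (2.7 - 2)/(4 - 2) × (2.7 - 3)/(4 - 3) = -0.059500

P(2.7) = 12×L_0(2.7) + 12×L_1(2.7) + 0×L_2(2.7) + (-1)×L_3(2.7)
P(2.7) = 3.491500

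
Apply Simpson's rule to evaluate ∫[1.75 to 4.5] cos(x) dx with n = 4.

f(x) = cos(x)
a = 1.75, b = 4.5, n = 4
h = (b - a)/n = 0.687500

Simpson's rule: (h/3)[f(x₀) + 4f(x₁) + 2f(x₂) + ... + f(xₙ)]

x_0 = 1.7500, f(x_0) = -0.178246, coefficient = 1
x_1 = 2.4375, f(x_1) = -0.762199, coefficient = 4
x_2 = 3.1250, f(x_2) = -0.999862, coefficient = 2
x_3 = 3.8125, f(x_3) = -0.783258, coefficient = 4
x_4 = 4.5000, f(x_4) = -0.210796, coefficient = 1

I ≈ (0.687500/3) × -8.570595 = -1.964095
Exact value: -1.961516
Error: 0.002579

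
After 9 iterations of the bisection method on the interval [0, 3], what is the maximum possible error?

Bisection error bound: |error| ≤ (b-a)/2^n
|error| ≤ (3 - 0)/2^9 = 3/2^9
|error| ≤ 0.0058593750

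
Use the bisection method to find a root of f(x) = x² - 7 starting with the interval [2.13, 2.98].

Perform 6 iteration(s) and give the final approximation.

f(x) = x² - 7
Initial interval: [2.13, 2.98]

Iteration 1:
  c_1 = (2.130000 + 2.980000)/2 = 2.555000
  f(c_1) = f(2.555000) = -0.471975
  f(a) × f(c) ≥ 0, new interval: [2.555000, 2.980000]
Iteration 2:
  c_2 = (2.555000 + 2.980000)/2 = 2.767500
  f(c_2) = f(2.767500) = 0.659056
  f(a) × f(c) < 0, new interval: [2.555000, 2.767500]
Iteration 3:
  c_3 = (2.555000 + 2.767500)/2 = 2.661250
  f(c_3) = f(2.661250) = 0.082252
  f(a) × f(c) < 0, new interval: [2.555000, 2.661250]
Iteration 4:
  c_4 = (2.555000 + 2.661250)/2 = 2.608125
  f(c_4) = f(2.608125) = -0.197684
  f(a) × f(c) ≥ 0, new interval: [2.608125, 2.661250]
Iteration 5:
  c_5 = (2.608125 + 2.661250)/2 = 2.634688
  f(c_5) = f(2.634688) = -0.058422
  f(a) × f(c) ≥ 0, new interval: [2.634688, 2.661250]
Iteration 6:
  c_6 = (2.634688 + 2.661250)/2 = 2.647969
  f(c_6) = f(2.647969) = 0.011739
  f(a) × f(c) < 0, new interval: [2.634688, 2.647969]

After 6 iteration(s), the approximation is c_6 = 2.647969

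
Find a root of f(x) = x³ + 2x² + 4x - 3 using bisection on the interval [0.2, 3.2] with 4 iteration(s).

f(x) = x³ + 2x² + 4x - 3
Initial interval: [0.2, 3.2]

Iteration 1:
  c_1 = (0.200000 + 3.200000)/2 = 1.700000
  f(c_1) = f(1.700000) = 14.493000
  f(a) × f(c) < 0, new interval: [0.200000, 1.700000]
Iteration 2:
  c_2 = (0.200000 + 1.700000)/2 = 0.950000
  f(c_2) = f(0.950000) = 3.462375
  f(a) × f(c) < 0, new interval: [0.200000, 0.950000]
Iteration 3:
  c_3 = (0.200000 + 0.950000)/2 = 0.575000
  f(c_3) = f(0.575000) = 0.151359
  f(a) × f(c) < 0, new interval: [0.200000, 0.575000]
Iteration 4:
  c_4 = (0.200000 + 0.575000)/2 = 0.387500
  f(c_4) = f(0.387500) = -1.091502
  f(a) × f(c) ≥ 0, new interval: [0.387500, 0.575000]

After 4 iteration(s), the approximation is c_4 = 0.387500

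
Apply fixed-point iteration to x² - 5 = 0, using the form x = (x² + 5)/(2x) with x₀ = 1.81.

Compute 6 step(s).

Equation: x² - 5 = 0
Fixed-point form: x = (x² + 5)/(2x)
x₀ = 1.81

x_1 = g(1.810000) = 2.286215
x_2 = g(2.286215) = 2.236618
x_3 = g(2.236618) = 2.236068
x_4 = g(2.236068) = 2.236068
x_5 = g(2.236068) = 2.236068
x_6 = g(2.236068) = 2.236068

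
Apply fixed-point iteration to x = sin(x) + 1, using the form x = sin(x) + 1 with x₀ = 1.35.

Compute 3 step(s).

Equation: x = sin(x) + 1
Fixed-point form: x = sin(x) + 1
x₀ = 1.35

x_1 = g(1.350000) = 1.975723
x_2 = g(1.975723) = 1.919131
x_3 = g(1.919131) = 1.939942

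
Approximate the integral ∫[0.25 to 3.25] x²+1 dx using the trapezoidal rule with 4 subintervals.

f(x) = x²+1
a = 0.25, b = 3.25, n = 4
h = (b - a)/n = 0.750000

Trapezoidal rule: (h/2)[f(x₀) + 2f(x₁) + 2f(x₂) + ... + f(xₙ)]

x_0 = 0.2500, f(x_0) = 1.062500, coefficient = 1
x_1 = 1.0000, f(x_1) = 2.000000, coefficient = 2
x_2 = 1.7500, f(x_2) = 4.062500, coefficient = 2
x_3 = 2.5000, f(x_3) = 7.250000, coefficient = 2
x_4 = 3.2500, f(x_4) = 11.562500, coefficient = 1

I ≈ (0.750000/2) × 39.250000 = 14.718750
Exact value: 14.437500
Error: 0.281250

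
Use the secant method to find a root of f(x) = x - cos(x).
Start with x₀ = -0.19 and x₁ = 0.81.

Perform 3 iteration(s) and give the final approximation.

f(x) = x - cos(x)
x₀ = -0.19, x₁ = 0.81

Secant formula: x_{n+1} = x_n - f(x_n)(x_n - x_{n-1})/(f(x_n) - f(x_{n-1}))

Iteration 1:
  f(-0.190000) = -1.172004
  f(0.810000) = 0.120502
  x_2 = 0.810000 - 0.120502×(0.810000 - (-0.190000))/(0.120502 - (-1.172004))
       = 0.716769
Iteration 2:
  f(0.810000) = 0.120502
  f(0.716769) = -0.037163
  x_3 = 0.716769 - (-0.037163)×(0.716769 - 0.810000)/(-0.037163 - 0.120502)
       = 0.738745
Iteration 3:
  f(0.716769) = -0.037163
  f(0.738745) = -0.000570
  x_4 = 0.738745 - (-0.000570)×(0.738745 - 0.716769)/(-0.000570 - (-0.037163))
       = 0.739087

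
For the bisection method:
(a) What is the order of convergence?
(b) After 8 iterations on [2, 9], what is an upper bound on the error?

(a) Bisection has linear (order 1) convergence; the error is halved each step.

(b) Error bound = (b-a)/2^n = (9 - 2)/2^{8}
    = 7/2^{8}

(a) 1 (linear); (b) error ≤ 2.73e-02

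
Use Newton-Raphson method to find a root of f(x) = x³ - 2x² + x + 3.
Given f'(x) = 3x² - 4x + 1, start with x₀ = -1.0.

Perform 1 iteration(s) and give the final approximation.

f(x) = x³ - 2x² + x + 3
f'(x) = 3x² - 4x + 1
x₀ = -1.0

Newton-Raphson formula: x_{n+1} = x_n - f(x_n)/f'(x_n)

Iteration 1:
  f(-1.000000) = -1.000000
  f'(-1.000000) = 8.000000
  x_1 = -1.000000 - (-1.000000)/8.000000 = -0.875000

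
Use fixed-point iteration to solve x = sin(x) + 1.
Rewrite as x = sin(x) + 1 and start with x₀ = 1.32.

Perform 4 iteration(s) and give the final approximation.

Equation: x = sin(x) + 1
Fixed-point form: x = sin(x) + 1
x₀ = 1.32

x_1 = g(1.320000) = 1.968715
x_2 = g(1.968715) = 1.921869
x_3 = g(1.921869) = 1.939004
x_4 = g(1.939004) = 1.932974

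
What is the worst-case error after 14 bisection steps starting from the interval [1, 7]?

Bisection error bound: |error| ≤ (b-a)/2^n
|error| ≤ (7 - 1)/2^14 = 6/2^14
|error| ≤ 0.0003662109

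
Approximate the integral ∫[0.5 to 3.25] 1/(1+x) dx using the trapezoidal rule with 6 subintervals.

f(x) = 1/(1+x)
a = 0.5, b = 3.25, n = 6
h = (b - a)/n = 0.458333

Trapezoidal rule: (h/2)[f(x₀) + 2f(x₁) + 2f(x₂) + ... + f(xₙ)]

x_0 = 0.5000, f(x_0) = 0.666667, coefficient = 1
x_1 = 0.9583, f(x_1) = 0.510638, coefficient = 2
x_2 = 1.4167, f(x_2) = 0.413793, coefficient = 2
x_3 = 1.8750, f(x_3) = 0.347826, coefficient = 2
x_4 = 2.3333, f(x_4) = 0.300000, coefficient = 2
x_5 = 2.7917, f(x_5) = 0.263736, coefficient = 2
x_6 = 3.2500, f(x_6) = 0.235294, coefficient = 1

I ≈ (0.458333/2) × 4.573948 = 1.048196
Exact value: 1.041454
Error: 0.006743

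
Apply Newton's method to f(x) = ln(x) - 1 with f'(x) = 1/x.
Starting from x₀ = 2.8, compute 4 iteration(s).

f(x) = ln(x) - 1
f'(x) = 1/x
x₀ = 2.8

Newton-Raphson formula: x_{n+1} = x_n - f(x_n)/f'(x_n)

Iteration 1:
  f(2.800000) = 0.029619
  f'(2.800000) = 0.357143
  x_1 = 2.800000 - 0.029619/0.357143 = 2.717066
Iteration 2:
  f(2.717066) = -0.000448
  f'(2.717066) = 0.368044
  x_2 = 2.717066 - (-0.000448)/0.368044 = 2.718282
Iteration 3:
  f(2.718282) = 0.000000
  f'(2.718282) = 0.367879
  x_3 = 2.718282 - 0.000000/0.367879 = 2.718282
Iteration 4:
  f(2.718282) = 0.000000
  f'(2.718282) = 0.367879
  x_4 = 2.718282 - 0.000000/0.367879 = 2.718282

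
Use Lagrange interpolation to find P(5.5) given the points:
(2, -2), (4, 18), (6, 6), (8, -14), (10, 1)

Lagrange interpolation formula:
P(x) = Σ yᵢ × Lᵢ(x)
where Lᵢ(x) = Π_{j≠i} (x - xⱼ)/(xᵢ - xⱼ)

L_0(5.5) = (5.5 - 4)/(2 - 4) × (5.5 - 6)/(2 - 6) × (5.5 - 8)/(2 - 8) × (5.5 - 10)/(2 - 10) = -0.021973
L_1(5.5) = (5.5 - 2)/(4 - 2) × (5.5 - 6)/(4 - 6) × (5.5 - 8)/(4 - 8) × (5.5 - 10)/(4 - 10) = 0.205078
L_2(5.5) = (5.5 - 2)/(6 - 2) × (5.5 - 4)/(6 - 4) × (5.5 - 8)/(6 - 8) × (5.5 - 10)/(6 - 10) = 0.922852
L_3(5.5) = (5.5 - 2)/(8 - 2) × (5.5 - 4)/(8 - 4) × (5.5 - 6)/(8 - 6) × (5.5 - 10)/(8 - 10) = -0.123047
L_4(5.5) = (5.5 - 2)/(10 - 2) × (5.5 - 4)/(10 - 4) × (5.5 - 6)/(10 - 6) × (5.5 - 8)/(10 - 8) = 0.017090

P(5.5) = (-2)×L_0(5.5) + 18×L_1(5.5) + 6×L_2(5.5) + (-14)×L_3(5.5) + 1×L_4(5.5)
P(5.5) = 11.012207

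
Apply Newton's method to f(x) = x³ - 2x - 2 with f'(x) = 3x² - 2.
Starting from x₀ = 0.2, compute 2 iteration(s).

f(x) = x³ - 2x - 2
f'(x) = 3x² - 2
x₀ = 0.2

Newton-Raphson formula: x_{n+1} = x_n - f(x_n)/f'(x_n)

Iteration 1:
  f(0.200000) = -2.392000
  f'(0.200000) = -1.880000
  x_1 = 0.200000 - (-2.392000)/(-1.880000) = -1.072340
Iteration 2:
  f(-1.072340) = -1.088418
  f'(-1.072340) = 1.449742
  x_2 = -1.072340 - (-1.088418)/1.449742 = -0.321573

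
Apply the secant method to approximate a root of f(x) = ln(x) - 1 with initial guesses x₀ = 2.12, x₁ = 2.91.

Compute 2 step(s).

f(x) = ln(x) - 1
x₀ = 2.12, x₁ = 2.91

Secant formula: x_{n+1} = x_n - f(x_n)(x_n - x_{n-1})/(f(x_n) - f(x_{n-1}))

Iteration 1:
  f(2.120000) = -0.248584
  f(2.910000) = 0.068153
  x_2 = 2.910000 - 0.068153×(2.910000 - 2.120000)/(0.068153 - (-0.248584))
       = 2.740014
Iteration 2:
  f(2.910000) = 0.068153
  f(2.740014) = 0.007963
  x_3 = 2.740014 - 0.007963×(2.740014 - 2.910000)/(0.007963 - 0.068153)
       = 2.717525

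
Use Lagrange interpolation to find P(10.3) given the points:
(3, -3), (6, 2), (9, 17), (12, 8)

Lagrange interpolation formula:
P(x) = Σ yᵢ × Lᵢ(x)
where Lᵢ(x) = Π_{j≠i} (x - xⱼ)/(xᵢ - xⱼ)

L_0(10.3) = (10.3 - 6)/(3 - 6) × (10.3 - 9)/(3 - 9) × (10.3 - 12)/(3 - 12) = 0.058660
L_1(10.3) = (10.3 - 3)/(6 - 3) × (10.3 - 9)/(6 - 9) × (10.3 - 12)/(6 - 12) = -0.298759
L_2(10.3) = (10.3 - 3)/(9 - 3) × (10.3 - 6)/(9 - 6) × (10.3 - 12)/(9 - 12) = 0.988204
L_3(10.3) = (10.3 - 3)/(12 - 3) × (10.3 - 6)/(12 - 6) × (10.3 - 9)/(12 - 9) = 0.251895

P(10.3) = (-3)×L_0(10.3) + 2×L_1(10.3) + 17×L_2(10.3) + 8×L_3(10.3)
P(10.3) = 18.041123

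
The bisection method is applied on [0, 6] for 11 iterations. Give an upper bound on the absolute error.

Bisection error bound: |error| ≤ (b-a)/2^n
|error| ≤ (6 - 0)/2^11 = 6/2^11
|error| ≤ 0.0029296875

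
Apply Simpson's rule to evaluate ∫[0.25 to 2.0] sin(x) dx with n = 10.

f(x) = sin(x)
a = 0.25, b = 2.0, n = 10
h = (b - a)/n = 0.175000

Simpson's rule: (h/3)[f(x₀) + 4f(x₁) + 2f(x₂) + ... + f(xₙ)]

x_0 = 0.2500, f(x_0) = 0.247404, coefficient = 1
x_1 = 0.4250, f(x_1) = 0.412321, coefficient = 4
x_2 = 0.6000, f(x_2) = 0.564642, coefficient = 2
x_3 = 0.7750, f(x_3) = 0.699716, coefficient = 4
x_4 = 0.9500, f(x_4) = 0.813416, coefficient = 2
x_5 = 1.1250, f(x_5) = 0.902268, coefficient = 4
x_6 = 1.3000, f(x_6) = 0.963558, coefficient = 2
x_7 = 1.4750, f(x_7) = 0.995415, coefficient = 4
x_8 = 1.6500, f(x_8) = 0.996865, coefficient = 2
x_9 = 1.8250, f(x_9) = 0.967864, coefficient = 4
x_10 = 2.0000, f(x_10) = 0.909297, coefficient = 1

I ≈ (0.175000/3) × 23.743997 = 1.385067
Exact value: 1.385059
Error: 0.000007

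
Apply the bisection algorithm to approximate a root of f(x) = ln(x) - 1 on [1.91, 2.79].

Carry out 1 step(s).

f(x) = ln(x) - 1
Initial interval: [1.91, 2.79]

Iteration 1:
  c_1 = (1.910000 + 2.790000)/2 = 2.350000
  f(c_1) = f(2.350000) = -0.145585
  f(a) × f(c) ≥ 0, new interval: [2.350000, 2.790000]

After 1 iteration(s), the approximation is c_1 = 2.350000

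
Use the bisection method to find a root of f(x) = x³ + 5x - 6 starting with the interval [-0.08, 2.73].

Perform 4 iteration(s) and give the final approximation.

f(x) = x³ + 5x - 6
Initial interval: [-0.08, 2.73]

Iteration 1:
  c_1 = (-0.080000 + 2.730000)/2 = 1.325000
  f(c_1) = f(1.325000) = 2.951203
  f(a) × f(c) < 0, new interval: [-0.080000, 1.325000]
Iteration 2:
  c_2 = (-0.080000 + 1.325000)/2 = 0.622500
  f(c_2) = f(0.622500) = -2.646277
  f(a) × f(c) ≥ 0, new interval: [0.622500, 1.325000]
Iteration 3:
  c_3 = (0.622500 + 1.325000)/2 = 0.973750
  f(c_3) = f(0.973750) = -0.207951
  f(a) × f(c) ≥ 0, new interval: [0.973750, 1.325000]
Iteration 4:
  c_4 = (0.973750 + 1.325000)/2 = 1.149375
  f(c_4) = f(1.149375) = 1.265272
  f(a) × f(c) < 0, new interval: [0.973750, 1.149375]

After 4 iteration(s), the approximation is c_4 = 1.149375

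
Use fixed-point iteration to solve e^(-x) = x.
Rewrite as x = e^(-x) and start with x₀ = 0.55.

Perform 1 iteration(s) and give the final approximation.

Equation: e^(-x) = x
Fixed-point form: x = e^(-x)
x₀ = 0.55

x_1 = g(0.550000) = 0.576950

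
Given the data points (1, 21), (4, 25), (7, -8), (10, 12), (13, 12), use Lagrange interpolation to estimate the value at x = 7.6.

Lagrange interpolation formula:
P(x) = Σ yᵢ × Lᵢ(x)
where Lᵢ(x) = Π_{j≠i} (x - xⱼ)/(xᵢ - xⱼ)

L_0(7.6) = (7.6 - 4)/(1 - 4) × (7.6 - 7)/(1 - 7) × (7.6 - 10)/(1 - 10) × (7.6 - 13)/(1 - 13) = 0.014400
L_1(7.6) = (7.6 - 1)/(4 - 1) × (7.6 - 7)/(4 - 7) × (7.6 - 10)/(4 - 10) × (7.6 - 13)/(4 - 13) = -0.105600
L_2(7.6) = (7.6 - 1)/(7 - 1) × (7.6 - 4)/(7 - 4) × (7.6 - 10)/(7 - 10) × (7.6 - 13)/(7 - 13) = 0.950400
L_3(7.6) = (7.6 - 1)/(10 - 1) × (7.6 - 4)/(10 - 4) × (7.6 - 7)/(10 - 7) × (7.6 - 13)/(10 - 13) = 0.158400
L_4(7.6) = (7.6 - 1)/(13 - 1) × (7.6 - 4)/(13 - 4) × (7.6 - 7)/(13 - 7) × (7.6 - 10)/(13 - 10) = -0.017600

P(7.6) = 21×L_0(7.6) + 25×L_1(7.6) + (-8)×L_2(7.6) + 12×L_3(7.6) + 12×L_4(7.6)
P(7.6) = -8.251200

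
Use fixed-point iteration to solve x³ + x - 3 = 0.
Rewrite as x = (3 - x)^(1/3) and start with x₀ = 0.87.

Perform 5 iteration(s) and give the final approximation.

Equation: x³ + x - 3 = 0
Fixed-point form: x = (3 - x)^(1/3)
x₀ = 0.87

x_1 = g(0.870000) = 1.286648
x_2 = g(1.286648) = 1.196600
x_3 = g(1.196600) = 1.217206
x_4 = g(1.217206) = 1.212552
x_5 = g(1.212552) = 1.213606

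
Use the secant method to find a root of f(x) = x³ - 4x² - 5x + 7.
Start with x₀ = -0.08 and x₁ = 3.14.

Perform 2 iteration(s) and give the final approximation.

f(x) = x³ - 4x² - 5x + 7
x₀ = -0.08, x₁ = 3.14

Secant formula: x_{n+1} = x_n - f(x_n)(x_n - x_{n-1})/(f(x_n) - f(x_{n-1}))

Iteration 1:
  f(-0.080000) = 7.373888
  f(3.140000) = -17.179256
  x_2 = 3.140000 - (-17.179256)×(3.140000 - (-0.080000))/(-17.179256 - 7.373888)
       = 0.887042
Iteration 2:
  f(3.140000) = -17.179256
  f(0.887042) = 0.115380
  x_3 = 0.887042 - 0.115380×(0.887042 - 3.140000)/(0.115380 - (-17.179256))
       = 0.902072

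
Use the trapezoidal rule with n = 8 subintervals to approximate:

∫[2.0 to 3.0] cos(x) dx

f(x) = cos(x)
a = 2.0, b = 3.0, n = 8
h = (b - a)/n = 0.125000

Trapezoidal rule: (h/2)[f(x₀) + 2f(x₁) + 2f(x₂) + ... + f(xₙ)]

x_0 = 2.0000, f(x_0) = -0.416147, coefficient = 1
x_1 = 2.1250, f(x_1) = -0.526266, coefficient = 2
x_2 = 2.2500, f(x_2) = -0.628174, coefficient = 2
x_3 = 2.3750, f(x_3) = -0.720278, coefficient = 2
x_4 = 2.5000, f(x_4) = -0.801144, coefficient = 2
x_5 = 2.6250, f(x_5) = -0.869507, coefficient = 2
x_6 = 2.7500, f(x_6) = -0.924302, coefficient = 2
x_7 = 2.8750, f(x_7) = -0.964674, coefficient = 2
x_8 = 3.0000, f(x_8) = -0.989992, coefficient = 1

I ≈ (0.125000/2) × -12.274831 = -0.767177
Exact value: -0.768177
Error: 0.001000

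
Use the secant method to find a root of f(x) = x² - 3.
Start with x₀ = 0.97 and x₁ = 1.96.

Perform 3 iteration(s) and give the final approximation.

f(x) = x² - 3
x₀ = 0.97, x₁ = 1.96

Secant formula: x_{n+1} = x_n - f(x_n)(x_n - x_{n-1})/(f(x_n) - f(x_{n-1}))

Iteration 1:
  f(0.970000) = -2.059100
  f(1.960000) = 0.841600
  x_2 = 1.960000 - 0.841600×(1.960000 - 0.970000)/(0.841600 - (-2.059100))
       = 1.672765
Iteration 2:
  f(1.960000) = 0.841600
  f(1.672765) = -0.201859
  x_3 = 1.672765 - (-0.201859)×(1.672765 - 1.960000)/(-0.201859 - 0.841600)
       = 1.728331
Iteration 3:
  f(1.672765) = -0.201859
  f(1.728331) = -0.012873
  x_4 = 1.728331 - (-0.012873)×(1.728331 - 1.672765)/(-0.012873 - (-0.201859))
       = 1.732116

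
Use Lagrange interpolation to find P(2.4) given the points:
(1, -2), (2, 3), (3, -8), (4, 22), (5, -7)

Lagrange interpolation formula:
P(x) = Σ yᵢ × Lᵢ(x)
where Lᵢ(x) = Π_{j≠i} (x - xⱼ)/(xᵢ - xⱼ)

L_0(2.4) = (2.4 - 2)/(1 - 2) × (2.4 - 3)/(1 - 3) × (2.4 - 4)/(1 - 4) × (2.4 - 5)/(1 - 5) = -0.041600
L_1(2.4) = (2.4 - 1)/(2 - 1) × (2.4 - 3)/(2 - 3) × (2.4 - 4)/(2 - 4) × (2.4 - 5)/(2 - 5) = 0.582400
L_2(2.4) = (2.4 - 1)/(3 - 1) × (2.4 - 2)/(3 - 2) × (2.4 - 4)/(3 - 4) × (2.4 - 5)/(3 - 5) = 0.582400
L_3(2.4) = (2.4 - 1)/(4 - 1) × (2.4 - 2)/(4 - 2) × (2.4 - 3)/(4 - 3) × (2.4 - 5)/(4 - 5) = -0.145600
L_4(2.4) = (2.4 - 1)/(5 - 1) × (2.4 - 2)/(5 - 2) × (2.4 - 3)/(5 - 3) × (2.4 - 4)/(5 - 4) = 0.022400

P(2.4) = (-2)×L_0(2.4) + 3×L_1(2.4) + (-8)×L_2(2.4) + 22×L_3(2.4) + (-7)×L_4(2.4)
P(2.4) = -6.188800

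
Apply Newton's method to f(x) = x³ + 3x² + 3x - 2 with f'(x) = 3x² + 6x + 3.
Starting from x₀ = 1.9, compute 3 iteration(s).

f(x) = x³ + 3x² + 3x - 2
f'(x) = 3x² + 6x + 3
x₀ = 1.9

Newton-Raphson formula: x_{n+1} = x_n - f(x_n)/f'(x_n)

Iteration 1:
  f(1.900000) = 21.389000
  f'(1.900000) = 25.230000
  x_1 = 1.900000 - 21.389000/25.230000 = 1.052239
Iteration 2:
  f(1.052239) = 5.643389
  f'(1.052239) = 12.635060
  x_2 = 1.052239 - 5.643389/12.635060 = 0.605594
Iteration 3:
  f(0.605594) = 1.139114
  f'(0.605594) = 7.733798
  x_3 = 0.605594 - 1.139114/7.733798 = 0.458304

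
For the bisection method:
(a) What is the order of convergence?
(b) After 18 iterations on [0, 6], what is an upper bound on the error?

(a) Bisection has linear (order 1) convergence; the error is halved each step.

(b) Error bound = (b-a)/2^n = (6 - 0)/2^{18}
    = 6/2^{18}

(a) 1 (linear); (b) error ≤ 2.29e-05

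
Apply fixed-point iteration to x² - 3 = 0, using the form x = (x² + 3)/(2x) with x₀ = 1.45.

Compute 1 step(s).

Equation: x² - 3 = 0
Fixed-point form: x = (x² + 3)/(2x)
x₀ = 1.45

x_1 = g(1.450000) = 1.759483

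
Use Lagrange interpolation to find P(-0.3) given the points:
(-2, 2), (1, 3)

Lagrange interpolation formula:
P(x) = Σ yᵢ × Lᵢ(x)
where Lᵢ(x) = Π_{j≠i} (x - xⱼ)/(xᵢ - xⱼ)

L_0(-0.3) = (-0.3 - 1)/(-2 - 1) = 0.433333
L_1(-0.3) = (-0.3 - (-2))/(1 - (-2)) = 0.566667

P(-0.3) = 2×L_0(-0.3) + 3×L_1(-0.3)
P(-0.3) = 2.566667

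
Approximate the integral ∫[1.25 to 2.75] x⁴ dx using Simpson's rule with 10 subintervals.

f(x) = x⁴
a = 1.25, b = 2.75, n = 10
h = (b - a)/n = 0.150000

Simpson's rule: (h/3)[f(x₀) + 4f(x₁) + 2f(x₂) + ... + f(xₙ)]

x_0 = 1.2500, f(x_0) = 2.441406, coefficient = 1
x_1 = 1.4000, f(x_1) = 3.841600, coefficient = 4
x_2 = 1.5500, f(x_2) = 5.772006, coefficient = 2
x_3 = 1.7000, f(x_3) = 8.352100, coefficient = 4
x_4 = 1.8500, f(x_4) = 11.713506, coefficient = 2
x_5 = 2.0000, f(x_5) = 16.000000, coefficient = 4
x_6 = 2.1500, f(x_6) = 21.367506, coefficient = 2
x_7 = 2.3000, f(x_7) = 27.984100, coefficient = 4
x_8 = 2.4500, f(x_8) = 36.030006, coefficient = 2
x_9 = 2.6000, f(x_9) = 45.697600, coefficient = 4
x_10 = 2.7500, f(x_10) = 57.191406, coefficient = 1

I ≈ (0.150000/3) × 616.900462 = 30.845023
Exact value: 30.844922
Error: 0.000101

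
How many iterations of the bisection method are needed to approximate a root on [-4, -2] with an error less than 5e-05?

We need (b-a)/2^n ≤ 5e-05
(-2 - (-4))/2^n ≤ 5e-05
2/2^n ≤ 5e-05
2^n ≥ 40000
n ≥ log₂(40000) = 15.29
n ≥ 16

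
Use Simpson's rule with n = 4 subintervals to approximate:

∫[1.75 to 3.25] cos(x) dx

f(x) = cos(x)
a = 1.75, b = 3.25, n = 4
h = (b - a)/n = 0.375000

Simpson's rule: (h/3)[f(x₀) + 4f(x₁) + 2f(x₂) + ... + f(xₙ)]

x_0 = 1.7500, f(x_0) = -0.178246, coefficient = 1
x_1 = 2.1250, f(x_1) = -0.526266, coefficient = 4
x_2 = 2.5000, f(x_2) = -0.801144, coefficient = 2
x_3 = 2.8750, f(x_3) = -0.964674, coefficient = 4
x_4 = 3.2500, f(x_4) = -0.994130, coefficient = 1

I ≈ (0.375000/3) × -8.738425 = -1.092303
Exact value: -1.092181
Error: 0.000122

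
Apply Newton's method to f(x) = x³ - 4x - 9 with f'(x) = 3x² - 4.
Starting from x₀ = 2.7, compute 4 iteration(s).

f(x) = x³ - 4x - 9
f'(x) = 3x² - 4
x₀ = 2.7

Newton-Raphson formula: x_{n+1} = x_n - f(x_n)/f'(x_n)

Iteration 1:
  f(2.700000) = -0.117000
  f'(2.700000) = 17.870000
  x_1 = 2.700000 - (-0.117000)/17.870000 = 2.706547
Iteration 2:
  f(2.706547) = 0.000348
  f'(2.706547) = 17.976195
  x_2 = 2.706547 - 0.000348/17.976195 = 2.706528
Iteration 3:
  f(2.706528) = 0.000000
  f'(2.706528) = 17.975881
  x_3 = 2.706528 - 0.000000/17.975881 = 2.706528
Iteration 4:
  f(2.706528) = 0.000000
  f'(2.706528) = 17.975881
  x_4 = 2.706528 - 0.000000/17.975881 = 2.706528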